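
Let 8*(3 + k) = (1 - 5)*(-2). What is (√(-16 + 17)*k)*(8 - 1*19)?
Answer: 22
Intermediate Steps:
k = -2 (k = -3 + ((1 - 5)*(-2))/8 = -3 + (-4*(-2))/8 = -3 + (⅛)*8 = -3 + 1 = -2)
(√(-16 + 17)*k)*(8 - 1*19) = (√(-16 + 17)*(-2))*(8 - 1*19) = (√1*(-2))*(8 - 19) = (1*(-2))*(-11) = -2*(-11) = 22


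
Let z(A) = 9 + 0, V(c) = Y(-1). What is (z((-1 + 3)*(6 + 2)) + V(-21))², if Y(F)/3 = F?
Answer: 36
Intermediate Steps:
Y(F) = 3*F
V(c) = -3 (V(c) = 3*(-1) = -3)
z(A) = 9
(z((-1 + 3)*(6 + 2)) + V(-21))² = (9 - 3)² = 6² = 36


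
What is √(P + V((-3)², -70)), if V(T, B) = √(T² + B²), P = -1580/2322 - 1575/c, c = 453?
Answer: √(-14196587385 + 3414882969*√4981)/58437 ≈ 8.1498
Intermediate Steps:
P = -728815/175311 (P = -1580/2322 - 1575/453 = -1580*1/2322 - 1575*1/453 = -790/1161 - 525/151 = -728815/175311 ≈ -4.1573)
V(T, B) = √(B² + T²)
√(P + V((-3)², -70)) = √(-728815/175311 + √((-70)² + ((-3)²)²)) = √(-728815/175311 + √(4900 + 9²)) = √(-728815/175311 + √(4900 + 81)) = √(-728815/175311 + √4981)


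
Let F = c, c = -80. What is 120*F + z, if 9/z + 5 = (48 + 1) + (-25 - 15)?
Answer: -38391/4 ≈ -9597.8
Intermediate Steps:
F = -80
z = 9/4 (z = 9/(-5 + ((48 + 1) + (-25 - 15))) = 9/(-5 + (49 - 40)) = 9/(-5 + 9) = 9/4 ≈ 2.2500)
120*F + z = 120*(-80) + 9/4 = -9600 + 9/4 = -38391/4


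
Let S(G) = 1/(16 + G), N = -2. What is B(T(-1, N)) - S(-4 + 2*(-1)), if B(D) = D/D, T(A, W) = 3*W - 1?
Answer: 9/10 ≈ 0.90000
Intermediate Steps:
T(A, W) = -1 + 3*W
B(D) = 1
B(T(-1, N)) - S(-4 + 2*(-1)) = 1 - 1/(16 + (-4 + 2*(-1))) = 1 - 1/(16 + (-4 - 2)) = 1 - 1/(16 - 6) = 1 - 1/10 = 9/10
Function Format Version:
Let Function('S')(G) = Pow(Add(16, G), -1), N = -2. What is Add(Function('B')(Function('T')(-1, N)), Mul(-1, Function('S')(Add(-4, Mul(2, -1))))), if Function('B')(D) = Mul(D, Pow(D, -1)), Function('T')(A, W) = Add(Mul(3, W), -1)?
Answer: Rational(9, 10) ≈ 0.90000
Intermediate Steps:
Function('T')(A, W) = Add(-1, Mul(3, W))
Function('B')(D) = 1
Add(Function('B')(Function('T')(-1, N)), Mul(-1, Function('S')(Add(-4, Mul(2, -1))))) = Add(1, Mul(-1, Pow(Add(16, Add(-4, Mul(2, -1))), -1))) = Add(1, Mul(-1, Pow(Add(16, Add(-4, -2)), -1))) = Add(1, Mul(-1, Pow(Add(16, -6), -1))) = Add(1, Mul(-1, Pow(10, -1))) = Add(1, Mul(-1, Rational(1, 10))) = Add(1, Rational(-1, 10)) = Rational(9, 10)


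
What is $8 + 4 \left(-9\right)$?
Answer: $-28$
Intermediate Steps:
$8 + 4 \left(-9\right) = 8 - 36 = -28$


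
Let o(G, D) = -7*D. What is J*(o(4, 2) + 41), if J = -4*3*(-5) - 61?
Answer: -27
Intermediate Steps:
J = -1 (J = -12*(-5) - 61 = 60 - 61 = -1)
J*(o(4, 2) + 41) = -(-7*2 + 41) = -(-14 + 41) = -1*27 = -27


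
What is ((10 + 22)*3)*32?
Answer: 3072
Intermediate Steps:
((10 + 22)*3)*32 = (32*3)*32 = 96*32 = 3072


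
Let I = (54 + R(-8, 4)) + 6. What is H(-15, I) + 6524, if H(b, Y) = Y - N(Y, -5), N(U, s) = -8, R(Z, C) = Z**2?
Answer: 6656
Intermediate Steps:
I = 124 (I = (54 + (-8)**2) + 6 = (54 + 64) + 6 = 118 + 6 = 124)
H(b, Y) = 8 + Y (H(b, Y) = Y - 1*(-8) = Y + 8 = 8 + Y)
H(-15, I) + 6524 = (8 + 124) + 6524 = 132 + 6524 = 6656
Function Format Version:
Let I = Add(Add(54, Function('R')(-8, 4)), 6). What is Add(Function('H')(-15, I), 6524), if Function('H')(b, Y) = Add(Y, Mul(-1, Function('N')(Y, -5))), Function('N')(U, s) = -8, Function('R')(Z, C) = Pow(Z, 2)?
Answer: 6656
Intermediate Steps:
I = 124 (I = Add(Add(54, Pow(-8, 2)), 6) = Add(Add(54, 64), 6) = Add(118, 6) = 124)
Function('H')(b, Y) = Add(8, Y) (Function('H')(b, Y) = Add(Y, Mul(-1, -8)) = Add(Y, 8) = Add(8, Y))
Add(Function('H')(-15, I), 6524) = Add(Add(8, 124), 6524) = Add(132, 6524) = 6656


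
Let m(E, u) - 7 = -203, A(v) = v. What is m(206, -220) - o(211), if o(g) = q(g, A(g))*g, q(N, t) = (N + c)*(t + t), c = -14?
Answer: -17541470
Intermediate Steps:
q(N, t) = 2*t*(-14 + N) (q(N, t) = (N - 14)*(t + t) = (-14 + N)*(2*t) = 2*t*(-14 + N))
m(E, u) = -196 (m(E, u) = 7 - 203 = -196)
o(g) = 2*g²*(-14 + g) (o(g) = (2*g*(-14 + g))*g = 2*g²*(-14 + g))
m(206, -220) - o(211) = -196 - 2*211²*(-14 + 211) = -196 - 2*44521*197 = -196 - 1*17541274 = -196 - 17541274 = -17541470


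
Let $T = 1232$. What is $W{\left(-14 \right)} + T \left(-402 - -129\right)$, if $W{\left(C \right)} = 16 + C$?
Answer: $-336334$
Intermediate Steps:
$W{\left(-14 \right)} + T \left(-402 - -129\right) = \left(16 - 14\right) + 1232 \left(-402 - -129\right) = 2 + 1232 \left(-402 + 129\right) = 2 + 1232 \left(-273\right) = 2 - 336336 = -336334$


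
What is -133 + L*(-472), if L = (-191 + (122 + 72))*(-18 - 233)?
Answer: 355283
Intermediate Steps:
L = -753 (L = (-191 + 194)*(-251) = 3*(-251) = -753)
-133 + L*(-472) = -133 - 753*(-472) = -133 + 355416 = 355283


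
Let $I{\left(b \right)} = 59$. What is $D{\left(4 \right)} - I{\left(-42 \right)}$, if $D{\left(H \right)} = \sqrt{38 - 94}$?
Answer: $-59 + 2 i \sqrt{14} \approx -59.0 + 7.4833 i$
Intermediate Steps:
$D{\left(H \right)} = 2 i \sqrt{14}$ ($D{\left(H \right)} = \sqrt{-56} = 2 i \sqrt{14}$)
$D{\left(4 \right)} - I{\left(-42 \right)} = 2 i \sqrt{14} - 59 = -59 + 2 i \sqrt{14}$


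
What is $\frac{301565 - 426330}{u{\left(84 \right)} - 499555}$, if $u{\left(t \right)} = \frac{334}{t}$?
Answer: $\frac{5240130}{20981143} \approx 0.24975$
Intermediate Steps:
$\frac{301565 - 426330}{u{\left(84 \right)} - 499555} = \frac{301565 - 426330}{\frac{334}{84} - 499555} = \frac{301565 - 426330}{334 \cdot \frac{1}{84} - 499555} = \frac{301565 - 426330}{\frac{167}{42} - 499555} = - \frac{124765}{- \frac{20981143}{42}} = \left(-124765\right) \left(- \frac{42}{20981143}\right) = \frac{5240130}{20981143}$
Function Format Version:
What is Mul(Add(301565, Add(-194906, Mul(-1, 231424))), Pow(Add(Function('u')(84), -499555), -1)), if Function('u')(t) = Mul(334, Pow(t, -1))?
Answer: Rational(5240130, 20981143) ≈ 0.24975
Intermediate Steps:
Mul(Add(301565, Add(-194906, Mul(-1, 231424))), Pow(Add(Function('u')(84), -499555), -1)) = Mul(Add(301565, Add(-194906, Mul(-1, 231424))), Pow(Add(Mul(334, Pow(84, -1)), -499555), -1)) = Mul(Add(301565, Add(-194906, -231424)), Pow(Add(Mul(334, Rational(1, 84)), -499555), -1)) = Mul(Add(301565, -426330), Pow(Add(Rational(167, 42), -499555), -1)) = Mul(-124765, Pow(Rational(-20981143, 42), -1)) = Mul(-124765, Rational(-42, 20981143)) = Rational(5240130, 20981143)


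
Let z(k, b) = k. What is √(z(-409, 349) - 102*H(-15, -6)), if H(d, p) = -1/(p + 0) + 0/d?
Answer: I*√426 ≈ 20.64*I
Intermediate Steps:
H(d, p) = -1/p (H(d, p) = -1/p + 0 = -1/p)
√(z(-409, 349) - 102*H(-15, -6)) = √(-409 - (-102)/(-6)) = √(-409 - (-102)*(-1)/6) = √(-409 - 102*⅙) = √(-409 - 17) = √(-426) = I*√426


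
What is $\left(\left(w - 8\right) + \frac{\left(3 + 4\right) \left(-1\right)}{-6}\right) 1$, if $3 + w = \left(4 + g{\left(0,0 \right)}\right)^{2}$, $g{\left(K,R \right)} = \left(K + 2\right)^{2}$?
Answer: $\frac{325}{6} \approx 54.167$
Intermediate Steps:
$g{\left(K,R \right)} = \left(2 + K\right)^{2}$
$w = 61$ ($w = -3 + \left(4 + \left(2 + 0\right)^{2}\right)^{2} = -3 + \left(4 + 2^{2}\right)^{2} = -3 + \left(4 + 4\right)^{2} = -3 + 8^{2} = -3 + 64 = 61$)
$\left(\left(w - 8\right) + \frac{\left(3 + 4\right) \left(-1\right)}{-6}\right) 1 = \left(\left(61 - 8\right) + \frac{\left(3 + 4\right) \left(-1\right)}{-6}\right) 1 = \left(\left(61 - 8\right) + 7 \left(-1\right) \left(- \frac{1}{6}\right)\right) 1 = \left(53 - - \frac{7}{6}\right) 1 = \left(53 + \frac{7}{6}\right) 1 = \frac{325}{6} \cdot 1 = \frac{325}{6}$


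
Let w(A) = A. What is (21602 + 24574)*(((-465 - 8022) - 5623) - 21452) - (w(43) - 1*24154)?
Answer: -1642086801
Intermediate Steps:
(21602 + 24574)*(((-465 - 8022) - 5623) - 21452) - (w(43) - 1*24154) = (21602 + 24574)*(((-465 - 8022) - 5623) - 21452) - (43 - 1*24154) = 46176*((-8487 - 5623) - 21452) - (43 - 24154) = 46176*(-14110 - 21452) - 1*(-24111) = 46176*(-35562) + 24111 = -1642110912 + 24111 = -1642086801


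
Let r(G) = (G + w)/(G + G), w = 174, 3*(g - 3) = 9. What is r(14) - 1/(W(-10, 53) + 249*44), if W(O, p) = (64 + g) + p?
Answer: 520706/77553 ≈ 6.7142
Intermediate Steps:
g = 6 (g = 3 + (⅓)*9 = 3 + 3 = 6)
W(O, p) = 70 + p (W(O, p) = (64 + 6) + p = 70 + p)
r(G) = (174 + G)/(2*G) (r(G) = (G + 174)/(G + G) = (174 + G)/((2*G)) = (174 + G)*(1/(2*G)) = (174 + G)/(2*G))
r(14) - 1/(W(-10, 53) + 249*44) = (½)*(174 + 14)/14 - 1/((70 + 53) + 249*44) = (½)*(1/14)*188 - 1/(123 + 10956) = 47/7 - 1/11079 = 520706/77553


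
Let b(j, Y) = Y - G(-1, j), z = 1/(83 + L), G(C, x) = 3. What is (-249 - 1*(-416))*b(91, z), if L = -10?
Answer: -36406/73 ≈ -498.71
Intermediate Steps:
z = 1/73 (z = 1/(83 - 10) = 1/73 ≈ 0.013699)
b(j, Y) = -3 + Y (b(j, Y) = Y - 1*3 = Y - 3 = -3 + Y)
(-249 - 1*(-416))*b(91, z) = (-249 - 1*(-416))*(-3 + 1/73) = (-249 + 416)*(-218/73) = 167*(-218/73) = -36406/73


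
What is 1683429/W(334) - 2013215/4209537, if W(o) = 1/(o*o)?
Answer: 790536759425669173/4209537 ≈ 1.8780e+11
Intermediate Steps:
W(o) = o⁻²
1683429/W(334) - 2013215/4209537 = 1683429/(334⁻²) - 2013215/4209537 = 1683429/(1/111556) - 2013215*1/4209537 = 1683429*111556 - 2013215/4209537 = 187796605524 - 2013215/4209537 = 790536759425669173/4209537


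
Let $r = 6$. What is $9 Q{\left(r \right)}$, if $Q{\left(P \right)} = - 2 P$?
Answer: $-108$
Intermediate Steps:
$9 Q{\left(r \right)} = 9 \left(\left(-2\right) 6\right) = 9 \left(-12\right) = -108$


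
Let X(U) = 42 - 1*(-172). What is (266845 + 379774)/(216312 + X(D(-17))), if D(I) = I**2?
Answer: 646619/216526 ≈ 2.9863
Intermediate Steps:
X(U) = 214 (X(U) = 42 + 172 = 214)
(266845 + 379774)/(216312 + X(D(-17))) = (266845 + 379774)/(216312 + 214) = 646619/216526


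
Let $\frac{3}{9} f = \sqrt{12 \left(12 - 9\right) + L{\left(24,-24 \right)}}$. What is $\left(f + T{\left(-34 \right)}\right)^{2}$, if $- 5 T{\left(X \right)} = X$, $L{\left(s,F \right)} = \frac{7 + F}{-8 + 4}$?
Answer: $\frac{40849}{100} + \frac{102 \sqrt{161}}{5} \approx 667.34$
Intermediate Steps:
$L{\left(s,F \right)} = - \frac{7}{4} - \frac{F}{4}$ ($L{\left(s,F \right)} = \frac{7 + F}{-4} = \left(7 + F\right) \left(- \frac{1}{4}\right) = - \frac{7}{4} - \frac{F}{4}$)
$T{\left(X \right)} = - \frac{X}{5}$
$f = \frac{3 \sqrt{161}}{2}$ ($f = 3 \sqrt{12 \left(12 - 9\right) - - \frac{17}{4}} = 3 \sqrt{12 \cdot 3 + \left(- \frac{7}{4} + 6\right)} = 3 \sqrt{36 + \frac{17}{4}} = 3 \sqrt{\frac{161}{4}} = 3 \frac{\sqrt{161}}{2} = \frac{3 \sqrt{161}}{2} \approx 19.033$)
$\left(f + T{\left(-34 \right)}\right)^{2} = \left(\frac{3 \sqrt{161}}{2} - - \frac{34}{5}\right)^{2} = \left(\frac{3 \sqrt{161}}{2} + \frac{34}{5}\right)^{2} = \left(\frac{34}{5} + \frac{3 \sqrt{161}}{2}\right)^{2}$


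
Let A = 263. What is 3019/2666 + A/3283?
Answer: 10612535/8752478 ≈ 1.2125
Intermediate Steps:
3019/2666 + A/3283 = 3019/2666 + 263/3283 = 10612535/8752478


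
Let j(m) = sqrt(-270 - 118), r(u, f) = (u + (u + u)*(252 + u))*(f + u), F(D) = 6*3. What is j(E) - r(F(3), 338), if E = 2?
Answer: -3466728 + 2*I*sqrt(97) ≈ -3.4667e+6 + 19.698*I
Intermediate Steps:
F(D) = 18
r(u, f) = (f + u)*(u + 2*u*(252 + u)) (r(u, f) = (u + (2*u)*(252 + u))*(f + u) = (u + 2*u*(252 + u))*(f + u) = (f + u)*(u + 2*u*(252 + u)))
j(m) = 2*I*sqrt(97) (j(m) = sqrt(-388) = 2*I*sqrt(97))
j(E) - r(F(3), 338) = 2*I*sqrt(97) - 18*(2*18**2 + 505*338 + 505*18 + 2*338*18) = 2*I*sqrt(97) - 18*(2*324 + 170690 + 9090 + 12168) = 2*I*sqrt(97) - 18*(648 + 170690 + 9090 + 12168) = 2*I*sqrt(97) - 18*192596 = 2*I*sqrt(97) - 1*3466728 = 2*I*sqrt(97) - 3466728 = -3466728 + 2*I*sqrt(97)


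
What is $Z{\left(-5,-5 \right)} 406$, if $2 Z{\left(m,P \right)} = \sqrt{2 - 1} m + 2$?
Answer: $-609$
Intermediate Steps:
$Z{\left(m,P \right)} = 1 + \frac{m}{2}$ ($Z{\left(m,P \right)} = \frac{\sqrt{2 - 1} m + 2}{2} = \frac{\sqrt{1} m + 2}{2} = \frac{1 m + 2}{2} = \frac{m + 2}{2} = \frac{2 + m}{2} = 1 + \frac{m}{2}$)
$Z{\left(-5,-5 \right)} 406 = \left(1 + \frac{1}{2} \left(-5\right)\right) 406 = \left(1 - \frac{5}{2}\right) 406 = \left(- \frac{3}{2}\right) 406 = -609$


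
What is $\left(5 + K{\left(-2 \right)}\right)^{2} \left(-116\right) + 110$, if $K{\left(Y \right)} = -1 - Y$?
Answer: $-4066$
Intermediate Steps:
$\left(5 + K{\left(-2 \right)}\right)^{2} \left(-116\right) + 110 = \left(5 - -1\right)^{2} \left(-116\right) + 110 = \left(5 + \left(-1 + 2\right)\right)^{2} \left(-116\right) + 110 = \left(5 + 1\right)^{2} \left(-116\right) + 110 = 6^{2} \left(-116\right) + 110 = 36 \left(-116\right) + 110 = -4176 + 110 = -4066$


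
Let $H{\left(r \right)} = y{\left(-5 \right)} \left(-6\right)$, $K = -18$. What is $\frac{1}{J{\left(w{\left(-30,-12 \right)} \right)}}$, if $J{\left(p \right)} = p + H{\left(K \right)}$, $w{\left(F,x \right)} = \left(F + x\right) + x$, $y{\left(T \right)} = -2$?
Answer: $- \frac{1}{42} \approx -0.02381$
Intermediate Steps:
$H{\left(r \right)} = 12$ ($H{\left(r \right)} = \left(-2\right) \left(-6\right) = 12$)
$w{\left(F,x \right)} = F + 2 x$
$J{\left(p \right)} = 12 + p$ ($J{\left(p \right)} = p + 12 = 12 + p$)
$\frac{1}{J{\left(w{\left(-30,-12 \right)} \right)}} = \frac{1}{12 + \left(-30 + 2 \left(-12\right)\right)} = \frac{1}{12 - 54} = \frac{1}{-42} = - \frac{1}{42}$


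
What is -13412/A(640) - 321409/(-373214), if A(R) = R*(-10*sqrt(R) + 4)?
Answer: 411926362391/477594491520 + 3353*sqrt(10)/127968 ≈ 0.94536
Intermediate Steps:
A(R) = R*(4 - 10*sqrt(R))
-13412/A(640) - 321409/(-373214) = -13412/(-51200*sqrt(10) + 4*640) - 321409/(-373214) = -13412/(-51200*sqrt(10) + 2560) - 321409*(-1/373214) = -13412/(-51200*sqrt(10) + 2560) + 321409/373214 = -13412/(2560 - 51200*sqrt(10)) + 321409/373214 = 321409/373214 - 13412/(2560 - 51200*sqrt(10))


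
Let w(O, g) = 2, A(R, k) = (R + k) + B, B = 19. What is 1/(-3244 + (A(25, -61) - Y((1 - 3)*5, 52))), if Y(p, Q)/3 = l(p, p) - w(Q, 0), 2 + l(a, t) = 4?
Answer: -1/3261 ≈ -0.00030665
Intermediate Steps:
A(R, k) = 19 + R + k (A(R, k) = (R + k) + 19 = 19 + R + k)
l(a, t) = 2 (l(a, t) = -2 + 4 = 2)
Y(p, Q) = 0 (Y(p, Q) = 3*(2 - 1*2) = 3*(2 - 2) = 3*0 = 0)
1/(-3244 + (A(25, -61) - Y((1 - 3)*5, 52))) = 1/(-3244 + ((19 + 25 - 61) - 1*0)) = 1/(-3244 + (-17 + 0)) = 1/(-3244 - 17) = 1/(-3261) = -1/3261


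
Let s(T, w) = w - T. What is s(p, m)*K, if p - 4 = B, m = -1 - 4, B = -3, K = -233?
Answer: 1398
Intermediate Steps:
m = -5
p = 1 (p = 4 - 3 = 1)
s(p, m)*K = (-5 - 1*1)*(-233) = (-5 - 1)*(-233) = -6*(-233) = 1398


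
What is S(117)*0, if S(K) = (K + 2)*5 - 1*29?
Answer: 0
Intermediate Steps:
S(K) = -19 + 5*K (S(K) = (2 + K)*5 - 29 = (10 + 5*K) - 29 = -19 + 5*K)
S(117)*0 = (-19 + 5*117)*0 = (-19 + 585)*0 = 566*0 = 0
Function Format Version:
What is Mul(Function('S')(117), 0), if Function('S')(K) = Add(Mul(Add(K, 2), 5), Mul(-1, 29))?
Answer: 0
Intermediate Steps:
Function('S')(K) = Add(-19, Mul(5, K)) (Function('S')(K) = Add(Mul(Add(2, K), 5), -29) = Add(Add(10, Mul(5, K)), -29) = Add(-19, Mul(5, K)))
Mul(Function('S')(117), 0) = Mul(Add(-19, Mul(5, 117)), 0) = Mul(Add(-19, 585), 0) = Mul(566, 0) = 0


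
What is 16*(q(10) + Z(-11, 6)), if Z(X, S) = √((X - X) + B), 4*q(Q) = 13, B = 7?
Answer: 52 + 16*√7 ≈ 94.332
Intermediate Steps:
q(Q) = 13/4 (q(Q) = (¼)*13 = 13/4)
Z(X, S) = √7 (Z(X, S) = √((X - X) + 7) = √(0 + 7) = √7)
16*(q(10) + Z(-11, 6)) = 16*(13/4 + √7) = 52 + 16*√7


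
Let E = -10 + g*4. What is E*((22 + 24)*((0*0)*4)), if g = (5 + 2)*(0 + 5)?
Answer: 0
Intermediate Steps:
g = 35 (g = 7*5 = 35)
E = 130 (E = -10 + 35*4 = -10 + 140 = 130)
E*((22 + 24)*((0*0)*4)) = 130*((22 + 24)*((0*0)*4)) = 130*(46*(0*4)) = 130*(46*0) = 130*0 = 0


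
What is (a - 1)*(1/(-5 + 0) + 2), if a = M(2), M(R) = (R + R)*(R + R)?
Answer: 27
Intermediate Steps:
M(R) = 4*R² (M(R) = (2*R)*(2*R) = 4*R²)
a = 16 (a = 4*2² = 4*4 = 16)
(a - 1)*(1/(-5 + 0) + 2) = (16 - 1)*(1/(-5 + 0) + 2) = 15*(1/(-5) + 2) = 15*(-⅕ + 2) = 15*(9/5) = 27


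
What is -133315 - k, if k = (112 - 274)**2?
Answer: -159559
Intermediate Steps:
k = 26244 (k = (-162)**2 = 26244)
-133315 - k = -133315 - 1*26244 = -133315 - 26244 = -159559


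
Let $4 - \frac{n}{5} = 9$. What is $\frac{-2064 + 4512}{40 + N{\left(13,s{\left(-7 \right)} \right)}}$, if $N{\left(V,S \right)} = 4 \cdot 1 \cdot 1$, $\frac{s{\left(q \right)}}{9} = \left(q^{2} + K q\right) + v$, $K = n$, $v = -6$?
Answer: $\frac{612}{11} \approx 55.636$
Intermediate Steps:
$n = -25$ ($n = 20 - 45 = -25$)
$K = -25$
$s{\left(q \right)} = -54 - 225 q + 9 q^{2}$ ($s{\left(q \right)} = 9 \left(\left(q^{2} - 25 q\right) - 6\right) = 9 \left(-6 + q^{2} - 25 q\right) = -54 - 225 q + 9 q^{2}$)
$N{\left(V,S \right)} = 4$ ($N{\left(V,S \right)} = 4 \cdot 1 = 4$)
$\frac{-2064 + 4512}{40 + N{\left(13,s{\left(-7 \right)} \right)}} = \frac{-2064 + 4512}{40 + 4} = \frac{2448}{44} = 2448 \cdot \frac{1}{44} = \frac{612}{11}$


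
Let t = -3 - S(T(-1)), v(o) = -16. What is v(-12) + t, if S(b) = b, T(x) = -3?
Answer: -16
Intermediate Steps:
t = 0 (t = -3 - 1*(-3) = -3 + 3 = 0)
v(-12) + t = -16 + 0 = -16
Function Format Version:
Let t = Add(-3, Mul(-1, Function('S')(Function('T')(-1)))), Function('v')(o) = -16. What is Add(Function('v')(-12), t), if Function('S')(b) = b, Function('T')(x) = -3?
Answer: -16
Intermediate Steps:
t = 0 (t = Add(-3, Mul(-1, -3)) = Add(-3, 3) = 0)
Add(Function('v')(-12), t) = Add(-16, 0) = -16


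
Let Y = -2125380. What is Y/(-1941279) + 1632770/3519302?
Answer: 1774919366265/1138657844543 ≈ 1.5588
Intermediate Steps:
Y/(-1941279) + 1632770/3519302 = -2125380/(-1941279) + 1632770/3519302 = -2125380*(-1/1941279) + 1632770*(1/3519302) = 708460/647093 + 816385/1759651 = 1774919366265/1138657844543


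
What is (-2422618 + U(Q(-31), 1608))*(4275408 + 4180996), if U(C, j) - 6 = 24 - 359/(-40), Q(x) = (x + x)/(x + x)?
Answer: -204863069573261/10 ≈ -2.0486e+13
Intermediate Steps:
Q(x) = 1 (Q(x) = (2*x)/((2*x)) = (2*x)*(1/(2*x)) = 1)
U(C, j) = 1559/40 (U(C, j) = 6 + (24 - 359/(-40)) = 6 + (24 - 359*(-1/40)) = 6 + (24 + 359/40) = 6 + 1319/40 = 1559/40)
(-2422618 + U(Q(-31), 1608))*(4275408 + 4180996) = (-2422618 + 1559/40)*(4275408 + 4180996) = -96903161/40*8456404 = -204863069573261/10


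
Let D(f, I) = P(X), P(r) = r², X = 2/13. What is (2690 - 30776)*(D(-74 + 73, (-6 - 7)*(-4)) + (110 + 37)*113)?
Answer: -78844788618/169 ≈ -4.6654e+8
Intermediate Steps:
X = 2/13 (X = 2*(1/13) = 2/13 ≈ 0.15385)
D(f, I) = 4/169 (D(f, I) = (2/13)² = 4/169)
(2690 - 30776)*(D(-74 + 73, (-6 - 7)*(-4)) + (110 + 37)*113) = (2690 - 30776)*(4/169 + (110 + 37)*113) = -28086*(4/169 + 147*113) = -28086*(4/169 + 16611) = -28086*2807263/169 = -78844788618/169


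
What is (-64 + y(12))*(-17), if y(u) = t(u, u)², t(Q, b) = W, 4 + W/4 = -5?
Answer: -20944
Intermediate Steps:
W = -36 (W = -16 + 4*(-5) = -16 - 20 = -36)
t(Q, b) = -36
y(u) = 1296 (y(u) = (-36)² = 1296)
(-64 + y(12))*(-17) = (-64 + 1296)*(-17) = 1232*(-17) = -20944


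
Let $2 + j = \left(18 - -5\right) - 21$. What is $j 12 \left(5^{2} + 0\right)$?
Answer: $0$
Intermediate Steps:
$j = 0$ ($j = -2 + \left(\left(18 - -5\right) - 21\right) = -2 + \left(\left(18 + 5\right) - 21\right) = -2 + \left(23 - 21\right) = -2 + 2 = 0$)
$j 12 \left(5^{2} + 0\right) = 0 \cdot 12 \left(5^{2} + 0\right) = 0 \cdot 12 \left(25 + 0\right) = 0 \cdot 12 \cdot 25 = 0 \cdot 300 = 0$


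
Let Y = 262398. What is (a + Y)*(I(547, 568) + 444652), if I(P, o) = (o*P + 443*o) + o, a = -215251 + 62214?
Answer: 110185581940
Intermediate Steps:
a = -153037
I(P, o) = 444*o + P*o (I(P, o) = (P*o + 443*o) + o = (443*o + P*o) + o = 444*o + P*o)
(a + Y)*(I(547, 568) + 444652) = (-153037 + 262398)*(568*(444 + 547) + 444652) = 109361*(568*991 + 444652) = 109361*(562888 + 444652) = 109361*1007540 = 110185581940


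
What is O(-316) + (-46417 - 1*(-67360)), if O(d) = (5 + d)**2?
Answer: 117664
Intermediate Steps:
O(-316) + (-46417 - 1*(-67360)) = (5 - 316)**2 + (-46417 - 1*(-67360)) = (-311)**2 + (-46417 + 67360) = 96721 + 20943 = 117664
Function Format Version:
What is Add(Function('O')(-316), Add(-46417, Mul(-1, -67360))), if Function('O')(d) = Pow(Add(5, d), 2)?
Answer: 117664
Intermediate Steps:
Add(Function('O')(-316), Add(-46417, Mul(-1, -67360))) = Add(Pow(Add(5, -316), 2), Add(-46417, Mul(-1, -67360))) = Add(Pow(-311, 2), Add(-46417, 67360)) = Add(96721, 20943) = 117664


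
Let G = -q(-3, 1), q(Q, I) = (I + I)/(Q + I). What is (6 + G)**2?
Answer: 49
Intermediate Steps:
q(Q, I) = 2*I/(I + Q) (q(Q, I) = (2*I)/(I + Q) = 2*I/(I + Q))
G = 1 (G = -2/(1 - 3) = -2/(-2) = -2*(-1)/2 = -1*(-1) = 1)
(6 + G)**2 = (6 + 1)**2 = 7**2 = 49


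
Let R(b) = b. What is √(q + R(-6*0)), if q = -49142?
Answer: I*√49142 ≈ 221.68*I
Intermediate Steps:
√(q + R(-6*0)) = √(-49142 - 6*0) = √(-49142 + 0) = √(-49142) = I*√49142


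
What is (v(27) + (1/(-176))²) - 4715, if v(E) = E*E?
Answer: -123470335/30976 ≈ -3986.0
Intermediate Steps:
v(E) = E²
(v(27) + (1/(-176))²) - 4715 = (27² + (1/(-176))²) - 4715 = (729 + (-1/176)²) - 4715 = (729 + 1/30976) - 4715 = 22581505/30976 - 4715 = -123470335/30976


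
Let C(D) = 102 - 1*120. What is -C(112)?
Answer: 18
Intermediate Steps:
C(D) = -18 (C(D) = 102 - 120 = -18)
-C(112) = -1*(-18) = 18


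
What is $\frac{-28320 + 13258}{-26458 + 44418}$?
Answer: $- \frac{7531}{8980} \approx -0.83864$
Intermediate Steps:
$\frac{-28320 + 13258}{-26458 + 44418} = - \frac{15062}{17960} = \left(-15062\right) \frac{1}{17960} = - \frac{7531}{8980}$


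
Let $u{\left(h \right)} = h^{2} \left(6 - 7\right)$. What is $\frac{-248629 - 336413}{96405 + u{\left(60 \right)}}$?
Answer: $- \frac{195014}{30935} \approx -6.304$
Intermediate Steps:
$u{\left(h \right)} = - h^{2}$ ($u{\left(h \right)} = h^{2} \left(-1\right) = - h^{2}$)
$\frac{-248629 - 336413}{96405 + u{\left(60 \right)}} = \frac{-248629 - 336413}{96405 - 60^{2}} = - \frac{585042}{96405 - 3600} = - \frac{585042}{92805} = \left(-585042\right) \frac{1}{92805} = - \frac{195014}{30935}$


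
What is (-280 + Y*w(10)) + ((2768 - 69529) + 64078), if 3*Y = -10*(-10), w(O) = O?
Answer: -7889/3 ≈ -2629.7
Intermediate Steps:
Y = 100/3 (Y = (-10*(-10))/3 = (1/3)*100 = 100/3 ≈ 33.333)
(-280 + Y*w(10)) + ((2768 - 69529) + 64078) = (-280 + (100/3)*10) + ((2768 - 69529) + 64078) = (-280 + 1000/3) + (-66761 + 64078) = 160/3 - 2683 = -7889/3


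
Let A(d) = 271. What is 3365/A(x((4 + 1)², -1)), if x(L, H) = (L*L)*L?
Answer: 3365/271 ≈ 12.417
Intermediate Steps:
x(L, H) = L³ (x(L, H) = L²*L = L³)
3365/A(x((4 + 1)², -1)) = 3365/271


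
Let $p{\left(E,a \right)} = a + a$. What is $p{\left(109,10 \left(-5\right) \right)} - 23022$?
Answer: $-23122$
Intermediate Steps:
$p{\left(E,a \right)} = 2 a$
$p{\left(109,10 \left(-5\right) \right)} - 23022 = 2 \cdot 10 \left(-5\right) - 23022 = 2 \left(-50\right) - 23022 = -100 - 23022 = -23122$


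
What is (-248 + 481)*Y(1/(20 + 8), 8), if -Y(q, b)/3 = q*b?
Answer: -1398/7 ≈ -199.71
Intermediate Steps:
Y(q, b) = -3*b*q (Y(q, b) = -3*q*b = -3*b*q)
(-248 + 481)*Y(1/(20 + 8), 8) = (-248 + 481)*(-3*8/(20 + 8)) = 233*(-3*8/28) = 233*(-3*8*1/28) = 233*(-6/7) = -1398/7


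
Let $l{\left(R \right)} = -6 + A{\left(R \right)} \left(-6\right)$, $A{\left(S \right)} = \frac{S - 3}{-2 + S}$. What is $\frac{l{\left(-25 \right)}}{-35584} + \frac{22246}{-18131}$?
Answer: $- \frac{3561210283}{2903280768} \approx -1.2266$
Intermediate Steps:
$A{\left(S \right)} = \frac{-3 + S}{-2 + S}$
$l{\left(R \right)} = -6 - \frac{6 \left(-3 + R\right)}{-2 + R}$ ($l{\left(R \right)} = -6 + \frac{-3 + R}{-2 + R} \left(-6\right) = -6 - \frac{6 \left(-3 + R\right)}{-2 + R}$)
$\frac{l{\left(-25 \right)}}{-35584} + \frac{22246}{-18131} = \frac{6 \frac{1}{-2 - 25} \left(5 - -50\right)}{-35584} + \frac{22246}{-18131} = \frac{6 \left(5 + 50\right)}{-27} \left(- \frac{1}{35584}\right) + 22246 \left(- \frac{1}{18131}\right) = 6 \left(- \frac{1}{27}\right) 55 \left(- \frac{1}{35584}\right) - \frac{22246}{18131} = \left(- \frac{110}{9}\right) \left(- \frac{1}{35584}\right) - \frac{22246}{18131} = \frac{55}{160128} - \frac{22246}{18131} = - \frac{3561210283}{2903280768}$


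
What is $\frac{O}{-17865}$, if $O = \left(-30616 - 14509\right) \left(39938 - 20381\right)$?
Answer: $\frac{19611325}{397} \approx 49399.0$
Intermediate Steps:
$O = -882509625$ ($O = \left(-45125\right) 19557 = -882509625$)
$\frac{O}{-17865} = - \frac{882509625}{-17865} = \left(-882509625\right) \left(- \frac{1}{17865}\right) = \frac{19611325}{397}$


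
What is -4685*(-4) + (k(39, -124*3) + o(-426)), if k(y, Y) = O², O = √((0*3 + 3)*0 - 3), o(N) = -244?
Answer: 18493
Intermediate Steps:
O = I*√3 (O = √((0 + 3)*0 - 3) = √(3*0 - 3) = √(0 - 3) = √(-3) = I*√3 ≈ 1.732*I)
k(y, Y) = -3 (k(y, Y) = (I*√3)² = -3)
-4685*(-4) + (k(39, -124*3) + o(-426)) = -4685*(-4) + (-3 - 244) = 18740 - 247 = 18493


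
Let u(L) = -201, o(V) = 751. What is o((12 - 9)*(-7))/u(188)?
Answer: -751/201 ≈ -3.7363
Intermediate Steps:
o((12 - 9)*(-7))/u(188) = 751/(-201) = 751*(-1/201) = -751/201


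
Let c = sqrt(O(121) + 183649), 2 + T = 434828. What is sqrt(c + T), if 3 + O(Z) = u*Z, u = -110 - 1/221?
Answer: sqrt(21237336666 + 221*sqrt(8319353835))/221 ≈ 659.73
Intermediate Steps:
T = 434826 (T = -2 + 434828 = 434826)
u = -24311/221 (u = -110 - 1*1/221 = -110 - 1/221 = -24311/221 ≈ -110.00)
O(Z) = -3 - 24311*Z/221
c = sqrt(8319353835)/221 (c = sqrt((-3 - 24311/221*121) + 183649) = sqrt((-3 - 2941631/221) + 183649) = sqrt(-2942294/221 + 183649) = sqrt(37644135/221) = sqrt(8319353835)/221 ≈ 412.72)
sqrt(c + T) = sqrt(sqrt(8319353835)/221 + 434826) = sqrt(434826 + sqrt(8319353835)/221)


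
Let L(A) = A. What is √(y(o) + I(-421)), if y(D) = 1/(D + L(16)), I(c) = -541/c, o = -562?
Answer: √67802424690/229866 ≈ 1.1328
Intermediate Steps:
y(D) = 1/(16 + D) (y(D) = 1/(D + 16) = 1/(16 + D))
√(y(o) + I(-421)) = √(1/(16 - 562) - 541/(-421)) = √(1/(-546) - 541*(-1/421)) = √(-1/546 + 541/421) = √(294965/229866) = √67802424690/229866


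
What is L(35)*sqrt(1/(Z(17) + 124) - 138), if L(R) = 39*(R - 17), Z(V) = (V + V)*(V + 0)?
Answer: 75*I*sqrt(12090) ≈ 8246.6*I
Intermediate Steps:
Z(V) = 2*V**2 (Z(V) = (2*V)*V = 2*V**2)
L(R) = -663 + 39*R (L(R) = 39*(-17 + R) = -663 + 39*R)
L(35)*sqrt(1/(Z(17) + 124) - 138) = (-663 + 39*35)*sqrt(1/(2*17**2 + 124) - 138) = (-663 + 1365)*sqrt(1/(2*289 + 124) - 138) = 702*sqrt(1/(578 + 124) - 138) = 702*sqrt(1/702 - 138) = 702*sqrt(-96875/702) = 702*(25*I*sqrt(12090)/234) = 75*I*sqrt(12090)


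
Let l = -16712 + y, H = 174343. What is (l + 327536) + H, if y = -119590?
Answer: 365577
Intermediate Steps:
l = -136302 (l = -16712 - 119590 = -136302)
(l + 327536) + H = (-136302 + 327536) + 174343 = 191234 + 174343 = 365577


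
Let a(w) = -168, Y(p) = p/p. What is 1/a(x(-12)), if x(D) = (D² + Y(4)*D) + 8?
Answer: -1/168 ≈ -0.0059524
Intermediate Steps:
Y(p) = 1
x(D) = 8 + D + D² (x(D) = (D² + 1*D) + 8 = (D² + D) + 8 = (D + D²) + 8 = 8 + D + D²)
1/a(x(-12)) = 1/(-168) = -1/168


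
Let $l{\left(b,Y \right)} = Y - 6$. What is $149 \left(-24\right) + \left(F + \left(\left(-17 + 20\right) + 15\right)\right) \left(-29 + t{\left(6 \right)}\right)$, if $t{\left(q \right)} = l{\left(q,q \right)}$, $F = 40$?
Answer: $-5258$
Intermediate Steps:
$l{\left(b,Y \right)} = -6 + Y$ ($l{\left(b,Y \right)} = Y - 6 = -6 + Y$)
$t{\left(q \right)} = -6 + q$
$149 \left(-24\right) + \left(F + \left(\left(-17 + 20\right) + 15\right)\right) \left(-29 + t{\left(6 \right)}\right) = 149 \left(-24\right) + \left(40 + \left(\left(-17 + 20\right) + 15\right)\right) \left(-29 + \left(-6 + 6\right)\right) = -3576 + \left(40 + \left(3 + 15\right)\right) \left(-29 + 0\right) = -3576 + \left(40 + 18\right) \left(-29\right) = -3576 + 58 \left(-29\right) = -3576 - 1682 = -5258$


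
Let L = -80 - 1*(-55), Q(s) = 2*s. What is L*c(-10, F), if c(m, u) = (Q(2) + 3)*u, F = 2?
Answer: -350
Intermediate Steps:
c(m, u) = 7*u (c(m, u) = (2*2 + 3)*u = (4 + 3)*u = 7*u)
L = -25 (L = -80 + 55 = -25)
L*c(-10, F) = -175*2 = -25*14 = -350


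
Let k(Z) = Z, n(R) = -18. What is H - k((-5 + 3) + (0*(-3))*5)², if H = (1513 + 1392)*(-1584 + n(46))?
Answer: -4653814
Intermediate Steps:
H = -4653810 (H = (1513 + 1392)*(-1584 - 18) = 2905*(-1602) = -4653810)
H - k((-5 + 3) + (0*(-3))*5)² = -4653810 - ((-5 + 3) + (0*(-3))*5)² = -4653810 - (-2 + 0*5)² = -4653810 - (-2 + 0)² = -4653810 - 1*(-2)² = -4653810 - 1*4 = -4653810 - 4 = -4653814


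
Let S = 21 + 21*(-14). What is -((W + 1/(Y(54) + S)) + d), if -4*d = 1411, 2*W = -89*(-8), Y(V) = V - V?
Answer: -3545/1092 ≈ -3.2463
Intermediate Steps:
Y(V) = 0
S = -273 (S = 21 - 294 = -273)
W = 356 (W = (-89*(-8))/2 = (½)*712 = 356)
d = -1411/4 (d = -¼*1411 = -1411/4 ≈ -352.75)
-((W + 1/(Y(54) + S)) + d) = -((356 + 1/(0 - 273)) - 1411/4) = -((356 + 1/(-273)) - 1411/4) = -((356 - 1/273) - 1411/4) = -(97187/273 - 1411/4) = -1*3545/1092 = -3545/1092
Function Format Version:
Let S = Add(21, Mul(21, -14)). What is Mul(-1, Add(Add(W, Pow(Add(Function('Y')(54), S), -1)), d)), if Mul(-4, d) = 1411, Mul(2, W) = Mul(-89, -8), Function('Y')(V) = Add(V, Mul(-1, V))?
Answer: Rational(-3545, 1092) ≈ -3.2463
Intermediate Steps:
Function('Y')(V) = 0
S = -273 (S = Add(21, -294) = -273)
W = 356 (W = Mul(Rational(1, 2), Mul(-89, -8)) = Mul(Rational(1, 2), 712) = 356)
d = Rational(-1411, 4) (d = Mul(Rational(-1, 4), 1411) = Rational(-1411, 4) ≈ -352.75)
Mul(-1, Add(Add(W, Pow(Add(Function('Y')(54), S), -1)), d)) = Mul(-1, Add(Add(356, Pow(Add(0, -273), -1)), Rational(-1411, 4))) = Mul(-1, Add(Add(356, Pow(-273, -1)), Rational(-1411, 4))) = Mul(-1, Add(Add(356, Rational(-1, 273)), Rational(-1411, 4))) = Mul(-1, Add(Rational(97187, 273), Rational(-1411, 4))) = Mul(-1, Rational(3545, 1092)) = Rational(-3545, 1092)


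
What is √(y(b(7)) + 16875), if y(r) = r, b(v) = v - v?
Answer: 75*√3 ≈ 129.90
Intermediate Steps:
b(v) = 0
√(y(b(7)) + 16875) = √(0 + 16875) = √16875 = 75*√3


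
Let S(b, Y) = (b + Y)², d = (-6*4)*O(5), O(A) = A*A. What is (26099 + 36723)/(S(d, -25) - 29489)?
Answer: 31411/180568 ≈ 0.17396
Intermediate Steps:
O(A) = A²
d = -600 (d = -6*4*5² = -24*25 = -600)
S(b, Y) = (Y + b)²
(26099 + 36723)/(S(d, -25) - 29489) = (26099 + 36723)/((-25 - 600)² - 29489) = 62822/((-625)² - 29489) = 62822/(390625 - 29489) = 62822/361136 = 62822*(1/361136) = 31411/180568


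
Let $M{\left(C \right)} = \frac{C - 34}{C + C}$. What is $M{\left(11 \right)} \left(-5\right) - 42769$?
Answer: $- \frac{940803}{22} \approx -42764.0$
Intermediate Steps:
$M{\left(C \right)} = \frac{-34 + C}{2 C}$
$M{\left(11 \right)} \left(-5\right) - 42769 = \frac{-34 + 11}{2 \cdot 11} \left(-5\right) - 42769 = \frac{1}{2} \cdot \frac{1}{11} \left(-23\right) \left(-5\right) - 42769 = \left(- \frac{23}{22}\right) \left(-5\right) - 42769 = \frac{115}{22} - 42769 = - \frac{940803}{22}$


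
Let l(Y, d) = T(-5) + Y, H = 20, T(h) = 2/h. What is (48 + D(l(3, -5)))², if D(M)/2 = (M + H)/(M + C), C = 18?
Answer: 26728900/10609 ≈ 2519.5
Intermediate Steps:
l(Y, d) = -⅖ + Y (l(Y, d) = 2/(-5) + Y = 2*(-⅕) + Y = -⅖ + Y)
D(M) = 2*(20 + M)/(18 + M) (D(M) = 2*((M + 20)/(M + 18)) = 2*((20 + M)/(18 + M)) = 2*(20 + M)/(18 + M))
(48 + D(l(3, -5)))² = (48 + 2*(20 + (-⅖ + 3))/(18 + (-⅖ + 3)))² = (48 + 2*(20 + 13/5)/(18 + 13/5))² = (48 + 2*(113/5)/(103/5))² = (48 + 2*(5/103)*(113/5))² = (48 + 226/103)² = (5170/103)² = 26728900/10609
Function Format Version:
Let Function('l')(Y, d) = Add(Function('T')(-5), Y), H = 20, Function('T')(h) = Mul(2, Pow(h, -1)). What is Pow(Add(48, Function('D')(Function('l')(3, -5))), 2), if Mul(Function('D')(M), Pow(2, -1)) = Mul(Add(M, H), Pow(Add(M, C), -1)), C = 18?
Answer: Rational(26728900, 10609) ≈ 2519.5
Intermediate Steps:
Function('l')(Y, d) = Add(Rational(-2, 5), Y) (Function('l')(Y, d) = Add(Mul(2, Pow(-5, -1)), Y) = Add(Mul(2, Rational(-1, 5)), Y) = Add(Rational(-2, 5), Y))
Function('D')(M) = Mul(2, Pow(Add(18, M), -1), Add(20, M)) (Function('D')(M) = Mul(2, Mul(Add(M, 20), Pow(Add(M, 18), -1))) = Mul(2, Mul(Add(20, M), Pow(Add(18, M), -1))) = Mul(2, Mul(Pow(Add(18, M), -1), Add(20, M))) = Mul(2, Pow(Add(18, M), -1), Add(20, M)))
Pow(Add(48, Function('D')(Function('l')(3, -5))), 2) = Pow(Add(48, Mul(2, Pow(Add(18, Add(Rational(-2, 5), 3)), -1), Add(20, Add(Rational(-2, 5), 3)))), 2) = Pow(Add(48, Mul(2, Pow(Add(18, Rational(13, 5)), -1), Add(20, Rational(13, 5)))), 2) = Pow(Add(48, Mul(2, Pow(Rational(103, 5), -1), Rational(113, 5))), 2) = Pow(Add(48, Mul(2, Rational(5, 103), Rational(113, 5))), 2) = Pow(Add(48, Rational(226, 103)), 2) = Pow(Rational(5170, 103), 2) = Rational(26728900, 10609)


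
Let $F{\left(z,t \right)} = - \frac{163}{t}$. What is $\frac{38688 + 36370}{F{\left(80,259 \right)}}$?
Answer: $- \frac{19440022}{163} \approx -1.1926 \cdot 10^{5}$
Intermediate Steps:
$\frac{38688 + 36370}{F{\left(80,259 \right)}} = \frac{38688 + 36370}{\left(-163\right) \frac{1}{259}} = \frac{75058}{\left(-163\right) \frac{1}{259}} = \frac{75058}{- \frac{163}{259}} = 75058 \left(- \frac{259}{163}\right) = - \frac{19440022}{163}$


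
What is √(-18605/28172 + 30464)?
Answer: √6044395588729/14086 ≈ 174.54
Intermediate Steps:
√(-18605/28172 + 30464) = √(858213203/28172) = √6044395588729/14086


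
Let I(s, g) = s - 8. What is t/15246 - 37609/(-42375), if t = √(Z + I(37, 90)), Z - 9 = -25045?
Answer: 37609/42375 + I*√25007/15246 ≈ 0.88753 + 0.010372*I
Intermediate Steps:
I(s, g) = -8 + s
Z = -25036 (Z = 9 - 25045 = -25036)
t = I*√25007 (t = √(-25036 + (-8 + 37)) = √(-25036 + 29) = √(-25007) = I*√25007 ≈ 158.14*I)
t/15246 - 37609/(-42375) = (I*√25007)/15246 - 37609/(-42375) = (I*√25007)*(1/15246) - 37609*(-1/42375) = I*√25007/15246 + 37609/42375 = 37609/42375 + I*√25007/15246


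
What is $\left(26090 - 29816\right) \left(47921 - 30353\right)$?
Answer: $-65458368$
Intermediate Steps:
$\left(26090 - 29816\right) \left(47921 - 30353\right) = \left(-3726\right) 17568 = -65458368$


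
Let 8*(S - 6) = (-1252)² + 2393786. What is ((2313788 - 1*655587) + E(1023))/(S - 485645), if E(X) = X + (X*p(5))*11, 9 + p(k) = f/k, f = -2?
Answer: 31068916/190445 ≈ 163.14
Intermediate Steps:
p(k) = -9 - 2/k
E(X) = -512*X/5 (E(X) = X + (X*(-9 - 2/5))*11 = X + (X*(-9 - 2*⅕))*11 = X + (X*(-9 - ⅖))*11 = X + (X*(-47/5))*11 = X - 47*X/5*11 = X - 517*X/5 = -512*X/5)
S = 1980669/4 (S = 6 + ((-1252)² + 2393786)/8 = 6 + (1567504 + 2393786)/8 = 6 + (⅛)*3961290 = 6 + 1980645/4 = 1980669/4 ≈ 4.9517e+5)
((2313788 - 1*655587) + E(1023))/(S - 485645) = ((2313788 - 1*655587) - 512/5*1023)/(1980669/4 - 485645) = ((2313788 - 655587) - 523776/5)/(38089/4) = (1658201 - 523776/5)*(4/38089) = (7767229/5)*(4/38089) = 31068916/190445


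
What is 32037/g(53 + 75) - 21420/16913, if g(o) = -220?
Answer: -546554181/3720860 ≈ -146.89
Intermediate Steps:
32037/g(53 + 75) - 21420/16913 = 32037/(-220) - 21420/16913 = 32037*(-1/220) - 21420*1/16913 = -32037/220 - 21420/16913 = -546554181/3720860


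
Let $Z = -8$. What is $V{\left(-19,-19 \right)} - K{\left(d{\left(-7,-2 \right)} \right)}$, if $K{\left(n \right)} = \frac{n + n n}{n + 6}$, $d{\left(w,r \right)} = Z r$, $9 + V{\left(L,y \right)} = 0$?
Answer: $- \frac{235}{11} \approx -21.364$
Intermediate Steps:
$V{\left(L,y \right)} = -9$ ($V{\left(L,y \right)} = -9 + 0 = -9$)
$d{\left(w,r \right)} = - 8 r$
$K{\left(n \right)} = \frac{n + n^{2}}{6 + n}$
$V{\left(-19,-19 \right)} - K{\left(d{\left(-7,-2 \right)} \right)} = -9 - \frac{\left(-8\right) \left(-2\right) \left(1 - -16\right)}{6 - -16} = -9 - \frac{16 \left(1 + 16\right)}{6 + 16} = -9 - 16 \cdot \frac{1}{22} \cdot 17 = -9 - \frac{136}{11} = - \frac{235}{11}$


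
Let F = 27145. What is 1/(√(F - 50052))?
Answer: -I*√22907/22907 ≈ -0.0066072*I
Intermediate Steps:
1/(√(F - 50052)) = 1/(√(27145 - 50052)) = 1/(√(-22907)) = 1/(I*√22907) = -I*√22907/22907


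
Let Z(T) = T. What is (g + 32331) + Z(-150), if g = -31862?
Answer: 319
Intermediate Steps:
(g + 32331) + Z(-150) = (-31862 + 32331) - 150 = 469 - 150 = 319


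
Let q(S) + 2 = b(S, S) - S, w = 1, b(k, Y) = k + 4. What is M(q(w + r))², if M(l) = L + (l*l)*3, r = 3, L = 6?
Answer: 324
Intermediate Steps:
b(k, Y) = 4 + k
q(S) = 2 (q(S) = -2 + ((4 + S) - S) = -2 + 4 = 2)
M(l) = 6 + 3*l² (M(l) = 6 + (l*l)*3 = 6 + l²*3 = 6 + 3*l²)
M(q(w + r))² = (6 + 3*2²)² = (6 + 3*4)² = (6 + 12)² = 18² = 324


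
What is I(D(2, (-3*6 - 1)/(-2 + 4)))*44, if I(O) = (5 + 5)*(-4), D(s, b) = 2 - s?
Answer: -1760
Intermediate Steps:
I(O) = -40 (I(O) = 10*(-4) = -40)
I(D(2, (-3*6 - 1)/(-2 + 4)))*44 = -40*44 = -1760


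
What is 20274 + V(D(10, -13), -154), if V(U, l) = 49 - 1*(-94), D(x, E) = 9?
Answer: 20417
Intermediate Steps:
V(U, l) = 143 (V(U, l) = 49 + 94 = 143)
20274 + V(D(10, -13), -154) = 20274 + 143 = 20417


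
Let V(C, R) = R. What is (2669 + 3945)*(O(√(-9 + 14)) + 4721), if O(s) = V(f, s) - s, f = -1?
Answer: 31224694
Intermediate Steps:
O(s) = 0 (O(s) = s - s = 0)
(2669 + 3945)*(O(√(-9 + 14)) + 4721) = (2669 + 3945)*(0 + 4721) = 6614*4721 = 31224694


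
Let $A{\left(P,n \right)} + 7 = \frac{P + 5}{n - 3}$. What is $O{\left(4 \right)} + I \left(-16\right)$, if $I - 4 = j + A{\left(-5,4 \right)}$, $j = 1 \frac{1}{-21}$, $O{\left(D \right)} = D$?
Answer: $\frac{1108}{21} \approx 52.762$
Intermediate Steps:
$A{\left(P,n \right)} = -7 + \frac{5 + P}{-3 + n}$ ($A{\left(P,n \right)} = -7 + \frac{P + 5}{n - 3} = -7 + \frac{5 + P}{-3 + n}$)
$j = - \frac{1}{21}$ ($j = 1 \left(- \frac{1}{21}\right) = - \frac{1}{21} \approx -0.047619$)
$I = - \frac{64}{21}$ ($I = 4 + \left(- \frac{1}{21} + \frac{26 - 5 - 28}{-3 + 4}\right) = 4 + \left(- \frac{1}{21} + \frac{26 - 5 - 28}{1}\right) = 4 + \left(- \frac{1}{21} + 1 \left(-7\right)\right) = 4 - \frac{148}{21} = - \frac{64}{21} \approx -3.0476$)
$O{\left(4 \right)} + I \left(-16\right) = 4 - - \frac{1024}{21} = 4 + \frac{1024}{21} = \frac{1108}{21}$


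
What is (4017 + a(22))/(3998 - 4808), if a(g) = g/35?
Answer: -140617/28350 ≈ -4.9600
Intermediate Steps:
a(g) = g/35 (a(g) = g*(1/35) = g/35)
(4017 + a(22))/(3998 - 4808) = (4017 + (1/35)*22)/(3998 - 4808) = (4017 + 22/35)/(-810) = (140617/35)*(-1/810) = -140617/28350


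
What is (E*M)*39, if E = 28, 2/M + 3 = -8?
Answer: -2184/11 ≈ -198.55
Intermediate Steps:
M = -2/11 (M = 2/(-3 - 8) = 2/(-11) = 2*(-1/11) = -2/11 ≈ -0.18182)
(E*M)*39 = (28*(-2/11))*39 = -56/11*39 = -2184/11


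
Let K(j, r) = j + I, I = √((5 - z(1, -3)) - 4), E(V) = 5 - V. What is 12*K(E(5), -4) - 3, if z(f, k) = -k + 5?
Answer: -3 + 12*I*√7 ≈ -3.0 + 31.749*I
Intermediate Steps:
z(f, k) = 5 - k
I = I*√7 (I = √((5 - (5 - 1*(-3))) - 4) = √((5 - (5 + 3)) - 4) = √((5 - 1*8) - 4) = √((5 - 8) - 4) = √(-3 - 4) = √(-7) = I*√7 ≈ 2.6458*I)
K(j, r) = j + I*√7
12*K(E(5), -4) - 3 = 12*((5 - 1*5) + I*√7) - 3 = 12*((5 - 5) + I*√7) - 3 = 12*(0 + I*√7) - 3 = 12*(I*√7) - 3 = 12*I*√7 - 3 = -3 + 12*I*√7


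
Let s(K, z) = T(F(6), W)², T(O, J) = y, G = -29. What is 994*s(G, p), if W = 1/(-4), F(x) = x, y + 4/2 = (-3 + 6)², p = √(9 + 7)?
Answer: 48706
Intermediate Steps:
p = 4 (p = √16 = 4)
y = 7 (y = -2 + (-3 + 6)² = -2 + 3² = -2 + 9 = 7)
W = -¼ ≈ -0.25000
T(O, J) = 7
s(K, z) = 49 (s(K, z) = 7² = 49)
994*s(G, p) = 994*49 = 48706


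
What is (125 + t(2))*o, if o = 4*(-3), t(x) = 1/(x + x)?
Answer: -1503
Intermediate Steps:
t(x) = 1/(2*x)
o = -12
(125 + t(2))*o = (125 + (½)/2)*(-12) = (125 + (½)*(½))*(-12) = (125 + ¼)*(-12) = (501/4)*(-12) = -1503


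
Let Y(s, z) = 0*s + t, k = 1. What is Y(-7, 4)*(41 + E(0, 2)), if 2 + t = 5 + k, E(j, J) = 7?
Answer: 192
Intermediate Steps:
t = 4 (t = -2 + (5 + 1) = -2 + 6 = 4)
Y(s, z) = 4 (Y(s, z) = 0*s + 4 = 0 + 4 = 4)
Y(-7, 4)*(41 + E(0, 2)) = 4*(41 + 7) = 4*48 = 192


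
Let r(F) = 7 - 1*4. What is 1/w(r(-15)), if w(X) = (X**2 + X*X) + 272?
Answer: 1/290 ≈ 0.0034483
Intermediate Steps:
r(F) = 3 (r(F) = 7 - 4 = 3)
w(X) = 272 + 2*X**2 (w(X) = (X**2 + X**2) + 272 = 2*X**2 + 272 = 272 + 2*X**2)
1/w(r(-15)) = 1/(272 + 2*3**2) = 1/(272 + 2*9) = 1/(272 + 18) = 1/290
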